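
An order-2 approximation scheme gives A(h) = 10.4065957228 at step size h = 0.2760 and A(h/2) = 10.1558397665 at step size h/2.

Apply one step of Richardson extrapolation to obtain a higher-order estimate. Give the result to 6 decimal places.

10.072254

Error is O(h^2); halving h shrinks it by 2^2 = 4.
4 × 10.1558397665 = 40.6233590660; subtract 10.4065957228 → 30.2167633432
R = 30.2167633432/3 = 10.0722544477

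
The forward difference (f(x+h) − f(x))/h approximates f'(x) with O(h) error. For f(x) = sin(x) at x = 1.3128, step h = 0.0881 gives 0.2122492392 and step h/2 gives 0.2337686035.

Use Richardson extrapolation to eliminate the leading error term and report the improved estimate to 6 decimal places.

Order 1 gives 2^r = 2 and 2^r − 1 = 1.
2^1*A(h/2) = 0.4675372070; minus A(h) gives 0.2552879678.
Divide by 2^1 − 1 = 1.
(2*0.2337686035 − 0.2122492392)/(2 − 1) = 0.2552879678

0.255288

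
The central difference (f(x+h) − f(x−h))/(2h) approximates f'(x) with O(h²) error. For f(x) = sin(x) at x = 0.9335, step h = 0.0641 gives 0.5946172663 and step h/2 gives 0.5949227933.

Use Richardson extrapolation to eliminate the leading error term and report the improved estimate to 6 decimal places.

0.595025

r = 2, so 2^r = 4.
4*0.5949227933 − 0.5946172663 = 1.7850739069
(4*0.5949227933 − 0.5946172663)/(4 − 1) = 0.5950246356
Shift from A(h/2): +0.0001018423.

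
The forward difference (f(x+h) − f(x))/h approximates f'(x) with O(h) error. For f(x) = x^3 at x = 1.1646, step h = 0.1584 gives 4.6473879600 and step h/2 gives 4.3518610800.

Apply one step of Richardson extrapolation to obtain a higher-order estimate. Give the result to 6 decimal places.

Error is O(h^1); halving h shrinks it by 2^1 = 2.
Top: 2(4.3518610800) − (4.6473879600) = 4.0563342000
Denominator 2 − 1 = 1.
(2 × 4.3518610800 − 4.6473879600)/(2 − 1) = 4.0563342000

4.056334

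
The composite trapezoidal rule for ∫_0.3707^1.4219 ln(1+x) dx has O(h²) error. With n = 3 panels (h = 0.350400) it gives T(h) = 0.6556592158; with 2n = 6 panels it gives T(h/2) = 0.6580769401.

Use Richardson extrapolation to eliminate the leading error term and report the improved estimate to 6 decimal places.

Error is O(h^2); halving h shrinks it by 2^2 = 4.
Top: 4(0.6580769401) − (0.6556592158) = 1.9766485446
Divide by 2^2 − 1 = 3.
1.9766485446 ÷ 3 = 0.6588828482

0.658883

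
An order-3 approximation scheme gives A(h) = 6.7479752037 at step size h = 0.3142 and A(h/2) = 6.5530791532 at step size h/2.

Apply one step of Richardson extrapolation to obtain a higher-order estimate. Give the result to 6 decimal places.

r = 3, so 2^r = 8.
Top: 8(6.5530791532) − (6.7479752037) = 45.6766580219
(8 × 6.5530791532 − 6.7479752037)/(8 − 1) = 6.5252368603

6.525237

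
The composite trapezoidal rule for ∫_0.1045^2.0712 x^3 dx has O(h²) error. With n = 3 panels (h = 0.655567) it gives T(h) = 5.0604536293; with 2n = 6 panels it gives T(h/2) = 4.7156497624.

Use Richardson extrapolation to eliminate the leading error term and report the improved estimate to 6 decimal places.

4.600715

The method has order 2: 2^2 = 4.
4 × 4.7156497624 − 5.0604536293 = 13.8021454203
R = 13.8021454203/3 = 4.6007151401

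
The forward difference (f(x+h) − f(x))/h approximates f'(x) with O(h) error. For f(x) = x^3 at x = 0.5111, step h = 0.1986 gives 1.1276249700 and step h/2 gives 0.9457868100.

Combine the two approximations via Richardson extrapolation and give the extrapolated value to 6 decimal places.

0.763949

Leading term ∝ h^1; use weight 2 = 2^1.
2*0.9457868100 − 1.1276249700 = 0.7639486500
(2*0.9457868100 − 1.1276249700)/(2 − 1) = 0.7639486500
Shift from A(h/2): −0.1818381600.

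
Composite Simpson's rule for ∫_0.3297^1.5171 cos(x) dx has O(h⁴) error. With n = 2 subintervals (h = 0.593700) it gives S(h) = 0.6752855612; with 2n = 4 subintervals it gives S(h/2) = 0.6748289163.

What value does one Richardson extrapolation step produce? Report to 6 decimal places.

0.674798

Leading term ∝ h^4; use weight 16 = 2^4.
A(h/2) − A(h) = 0.6748289163 − 0.6752855612 = -0.0004566449
Correction (A(h/2) − A(h))/(16 − 1) = (-0.0004566449)/15 = -0.0000304430
R = 0.6748289163 − 0.0000304430 = 0.6747984733
Shift from A(h/2): −0.0000304430.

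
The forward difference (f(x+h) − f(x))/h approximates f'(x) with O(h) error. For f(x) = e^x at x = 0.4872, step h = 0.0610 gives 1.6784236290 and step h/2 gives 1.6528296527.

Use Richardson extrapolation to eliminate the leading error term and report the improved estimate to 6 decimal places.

1.627236

Method order is 1; weight 2^1 = 2.
Difference of the inputs: 1.6528296527 − 1.6784236290 = -0.0255939763
Divide by 2^1 − 1 = 1: (-0.0255939763)/1 = -0.0255939763
R = A(h/2) + (A(h/2) − A(h))/1 = 1.6528296527 − 0.0255939763 = 1.6272356764
Shift from A(h/2): −0.0255939763.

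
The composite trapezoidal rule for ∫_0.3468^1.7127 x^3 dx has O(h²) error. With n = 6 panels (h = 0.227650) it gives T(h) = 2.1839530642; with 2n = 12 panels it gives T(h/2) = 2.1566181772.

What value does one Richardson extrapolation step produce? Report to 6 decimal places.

r = 2: numerator weight 4, denominator 3.
4×2.1566181772 = 8.6264727088; subtract 2.1839530642 → 6.4425196446
Denominator 4 − 1 = 3.
R = 6.4425196446/3 = 2.1475065482

2.147507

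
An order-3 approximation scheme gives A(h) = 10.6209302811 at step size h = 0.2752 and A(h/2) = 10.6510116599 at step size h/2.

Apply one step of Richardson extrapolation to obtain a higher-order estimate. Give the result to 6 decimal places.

Method order is 3; weight 2^3 = 8.
2^3·A(h/2) = 85.2080932792; minus A(h) gives 74.5871629981.
74.5871629981 ÷ 7 = 10.6553089997
Gap between inputs: 3.008e-02; correction applied: +0.0042973398.

10.655309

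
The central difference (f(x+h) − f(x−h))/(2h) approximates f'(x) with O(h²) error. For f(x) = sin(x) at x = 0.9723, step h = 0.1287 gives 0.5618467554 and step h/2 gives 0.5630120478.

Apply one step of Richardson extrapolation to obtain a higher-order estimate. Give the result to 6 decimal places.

Method order is 2; weight 2^2 = 4.
4·0.5630120478 = 2.2520481912; subtract 0.5618467554 → 1.6902014358
Divide by 2^2 − 1 = 3.
(4·0.5630120478 − 0.5618467554)/(4 − 1) = 0.5634004786

0.563400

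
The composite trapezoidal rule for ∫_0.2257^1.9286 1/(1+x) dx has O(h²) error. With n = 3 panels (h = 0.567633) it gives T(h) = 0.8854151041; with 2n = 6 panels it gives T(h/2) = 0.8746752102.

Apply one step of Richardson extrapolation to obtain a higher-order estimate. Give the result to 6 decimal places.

0.871095

r = 2, so 2^r = 4.
4*0.8746752102 − 0.8854151041 = 2.6132857367
Extrapolated: 2.6132857367 / 3 = 0.8710952456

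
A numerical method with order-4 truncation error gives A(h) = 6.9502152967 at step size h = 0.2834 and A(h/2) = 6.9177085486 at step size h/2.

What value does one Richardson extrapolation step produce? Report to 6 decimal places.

6.915541

The method has order 4: 2^4 = 16.
Difference of the inputs: 6.9177085486 − 6.9502152967 = -0.0325067481
Correction (A(h/2) − A(h))/(16 − 1) = (-0.0325067481)/15 = -0.0021671165
R = A(h/2) + (A(h/2) − A(h))/15 = 6.9177085486 − 0.0021671165 = 6.9155414321
Shift from A(h/2): −0.0021671165.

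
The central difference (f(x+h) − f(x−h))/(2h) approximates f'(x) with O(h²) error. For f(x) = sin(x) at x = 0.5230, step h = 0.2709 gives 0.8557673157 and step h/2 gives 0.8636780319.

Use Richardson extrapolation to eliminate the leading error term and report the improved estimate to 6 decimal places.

r = 2: numerator weight 4, denominator 3.
4*0.8636780319 = 3.4547121276; subtract 0.8557673157 → 2.5989448119
R = 2.5989448119/3 = 0.8663149373
Shift from A(h/2): +0.0026369054.

0.866315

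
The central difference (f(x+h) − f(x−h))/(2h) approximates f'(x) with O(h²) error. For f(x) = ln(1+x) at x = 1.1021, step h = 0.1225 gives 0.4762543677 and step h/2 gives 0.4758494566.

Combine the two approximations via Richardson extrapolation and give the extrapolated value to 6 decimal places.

0.475714

With r = 2 the leading error scales as h^2, so the weight is 2^2 = 4.
Weighted: 1.9033978264 − 0.4762543677 = 1.4271434587
Denominator 4 − 1 = 3.
So the Richardson estimate is 0.4757144862.
Gap between inputs: 4.049e-04; correction applied: −0.0001349704.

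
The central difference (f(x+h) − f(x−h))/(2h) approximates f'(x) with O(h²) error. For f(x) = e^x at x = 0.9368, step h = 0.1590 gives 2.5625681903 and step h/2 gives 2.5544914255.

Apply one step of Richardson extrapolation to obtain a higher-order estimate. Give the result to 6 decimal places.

2.551799

Order 2 gives 2^r = 4 and 2^r − 1 = 3.
4*2.5544914255 = 10.2179657020; 10.2179657020 − 2.5625681903 = 7.6553975117
Divide by 2^2 − 1 = 3.
So the Richardson estimate is 2.5517991706.
Gap between inputs: 8.077e-03; correction applied: −0.0026922549.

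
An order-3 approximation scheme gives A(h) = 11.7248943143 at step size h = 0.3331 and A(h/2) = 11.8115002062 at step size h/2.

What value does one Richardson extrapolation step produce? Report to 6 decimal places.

11.823872

r = 3: numerator weight 8, denominator 7.
8×11.8115002062 − 11.7248943143 = 82.7671073353
Denominator 8 − 1 = 7.
R = 82.7671073353/7 = 11.8238724765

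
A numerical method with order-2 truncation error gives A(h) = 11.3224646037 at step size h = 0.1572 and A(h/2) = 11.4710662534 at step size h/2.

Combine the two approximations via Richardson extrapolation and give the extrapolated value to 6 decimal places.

11.520600

r = 2: numerator weight 4, denominator 3.
2^2 × A(h/2) = 45.8842650136; minus A(h) gives 34.5618004099.
Divide by 2^2 − 1 = 3.
So the Richardson estimate is 11.5206001366.
Shift from A(h/2): +0.0495338832.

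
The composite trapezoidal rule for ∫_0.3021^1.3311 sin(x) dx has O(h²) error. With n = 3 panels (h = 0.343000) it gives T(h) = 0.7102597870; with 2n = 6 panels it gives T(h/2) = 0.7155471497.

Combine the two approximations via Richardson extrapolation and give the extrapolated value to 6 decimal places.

0.717310

With r = 2 the leading error scales as h^2, so the weight is 2^2 = 4.
Difference of the inputs: 0.7155471497 − 0.7102597870 = 0.0052873627
Correction (A(h/2) − A(h))/(4 − 1) = 0.0052873627/3 = 0.0017624542
R = A(h/2) + (A(h/2) − A(h))/3 = 0.7155471497 + 0.0017624542 = 0.7173096039
Shift from A(h/2): +0.0017624542.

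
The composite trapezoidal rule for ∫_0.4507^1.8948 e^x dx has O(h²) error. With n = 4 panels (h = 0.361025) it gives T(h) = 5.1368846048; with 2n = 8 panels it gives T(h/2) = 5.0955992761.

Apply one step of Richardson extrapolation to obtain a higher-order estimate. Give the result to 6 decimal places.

Order 2 gives 2^r = 4 and 2^r − 1 = 3.
Weighted: 20.3823971044 − 5.1368846048 = 15.2455124996
Extrapolated: 15.2455124996 / 3 = 5.0818374999
Gap between inputs: 4.129e-02; correction applied: −0.0137617762.

5.081837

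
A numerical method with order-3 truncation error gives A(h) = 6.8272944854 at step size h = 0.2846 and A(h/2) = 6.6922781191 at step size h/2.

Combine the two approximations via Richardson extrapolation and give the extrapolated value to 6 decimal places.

Leading term ∝ h^3; use weight 8 = 2^3.
A(h/2) − A(h) = 6.6922781191 − 6.8272944854 = -0.1350163663
Correction (A(h/2) − A(h))/(8 − 1) = (-0.1350163663)/7 = -0.0192880523
R = A(h/2) + (A(h/2) − A(h))/7 = 6.6922781191 − 0.0192880523 = 6.6729900668
Gap between inputs: 1.350e-01; correction applied: −0.0192880523.

6.672990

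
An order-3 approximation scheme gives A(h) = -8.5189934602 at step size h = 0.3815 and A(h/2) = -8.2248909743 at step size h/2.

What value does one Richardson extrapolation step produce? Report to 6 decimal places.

The method has order 3: 2^3 = 8.
Weighted: (-65.7991277944) − (-8.5189934602) = -57.2801343342
Denominator 8 − 1 = 7.
Result: -8.1828763335
Correction |R − A(h/2)| = 4.201e-02; gap |A(h/2) − A(h)| = 2.941e-01.

-8.182876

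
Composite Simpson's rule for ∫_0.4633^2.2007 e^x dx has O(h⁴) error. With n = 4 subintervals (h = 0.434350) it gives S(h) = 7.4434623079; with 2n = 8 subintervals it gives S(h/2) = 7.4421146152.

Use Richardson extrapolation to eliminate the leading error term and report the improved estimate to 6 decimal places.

7.442025

The method has order 4: 2^4 = 16.
16×7.4421146152 − 7.4434623079 = 111.6303715353
Denominator 16 − 1 = 15.
R = 111.6303715353/15 = 7.4420247690
Shift from A(h/2): −0.0000898462.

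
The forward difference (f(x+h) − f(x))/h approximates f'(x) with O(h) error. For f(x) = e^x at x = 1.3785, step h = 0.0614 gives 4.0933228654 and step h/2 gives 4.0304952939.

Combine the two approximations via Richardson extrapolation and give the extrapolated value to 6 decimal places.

Leading term ∝ h^1; use weight 2 = 2^1.
2 × 4.0304952939 = 8.0609905878; 8.0609905878 − 4.0933228654 = 3.9676677224
Divide by 2^1 − 1 = 1.
R = 3.9676677224/1 = 3.9676677224
Correction |R − A(h/2)| = 6.283e-02; gap |A(h/2) − A(h)| = 6.283e-02.

3.967668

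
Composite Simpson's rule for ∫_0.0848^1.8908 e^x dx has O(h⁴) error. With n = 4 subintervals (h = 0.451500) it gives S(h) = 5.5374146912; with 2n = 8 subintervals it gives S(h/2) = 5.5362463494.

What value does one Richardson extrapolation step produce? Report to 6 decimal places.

r = 4, so 2^r = 16.
Top: 16(5.5362463494) − (5.5374146912) = 83.0425268992
Divide by 2^4 − 1 = 15.
So the Richardson estimate is 5.5361684599.

5.536168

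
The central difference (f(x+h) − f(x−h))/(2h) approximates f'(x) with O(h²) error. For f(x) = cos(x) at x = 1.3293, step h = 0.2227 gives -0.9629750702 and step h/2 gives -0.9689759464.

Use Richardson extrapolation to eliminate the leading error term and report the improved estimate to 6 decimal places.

With r = 2 the leading error scales as h^2, so the weight is 2^2 = 4.
Top: 4(-0.9689759464) − (-0.9629750702) = -2.9129287154
Extrapolated: (-2.9129287154) / 3 = -0.9709762385

-0.970976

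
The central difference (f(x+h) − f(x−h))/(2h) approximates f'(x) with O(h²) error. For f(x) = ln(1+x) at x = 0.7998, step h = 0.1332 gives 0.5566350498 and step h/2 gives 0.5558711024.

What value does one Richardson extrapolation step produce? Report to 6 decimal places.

The method has order 2: 2^2 = 4.
Numerator 4*A(h/2) − A(h) = 4*0.5558711024 − 0.5566350498 = 1.6668493598
R = 1.6668493598/3 = 0.5556164533

0.555616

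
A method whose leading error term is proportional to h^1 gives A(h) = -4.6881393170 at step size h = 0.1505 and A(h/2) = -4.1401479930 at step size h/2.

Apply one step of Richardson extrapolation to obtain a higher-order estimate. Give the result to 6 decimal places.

With r = 1 the leading error scales as h^1, so the weight is 2^1 = 2.
2·(-4.1401479930) = -8.2802959860; subtract (-4.6881393170) → -3.5921566690
(2·(-4.1401479930) − (-4.6881393170))/(2 − 1) = -3.5921566690

-3.592157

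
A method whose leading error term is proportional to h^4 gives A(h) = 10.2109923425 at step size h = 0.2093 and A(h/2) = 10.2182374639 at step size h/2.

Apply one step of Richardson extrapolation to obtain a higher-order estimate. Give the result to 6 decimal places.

r = 4, so 2^r = 16.
2^4*A(h/2) = 163.4917994224; minus A(h) gives 153.2808070799.
Divide by 2^4 − 1 = 15.
153.2808070799 ÷ 15 = 10.2187204720

10.218720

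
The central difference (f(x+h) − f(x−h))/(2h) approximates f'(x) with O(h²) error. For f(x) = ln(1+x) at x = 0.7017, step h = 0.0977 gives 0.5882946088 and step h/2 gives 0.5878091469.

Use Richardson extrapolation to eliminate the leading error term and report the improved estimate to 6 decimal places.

0.587647

Error is O(h^2); halving h shrinks it by 2^2 = 4.
4·0.5878091469 − 0.5882946088 = 1.7629419788
Divide by 2^2 − 1 = 3.
Extrapolated: 1.7629419788 / 3 = 0.5876473263
Shift from A(h/2): −0.0001618206.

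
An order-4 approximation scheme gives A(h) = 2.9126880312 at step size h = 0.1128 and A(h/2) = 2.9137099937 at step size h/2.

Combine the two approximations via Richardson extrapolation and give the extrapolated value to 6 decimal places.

2.913778

Error is O(h^4); halving h shrinks it by 2^4 = 16.
Difference of the inputs: 2.9137099937 − 2.9126880312 = 0.0010219625
Correction (A(h/2) − A(h))/(16 − 1) = 0.0010219625/15 = 0.0000681308
R = 2.9137099937 + 0.0000681308 = 2.9137781245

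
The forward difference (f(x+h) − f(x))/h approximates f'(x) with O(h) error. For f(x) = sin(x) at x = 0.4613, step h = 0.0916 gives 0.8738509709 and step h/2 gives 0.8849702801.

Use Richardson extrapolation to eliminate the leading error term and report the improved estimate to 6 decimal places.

0.896090

r = 1, so 2^r = 2.
A(h/2) − A(h) = 0.8849702801 − 0.8738509709 = 0.0111193092
Divide by 2^1 − 1 = 1: 0.0111193092/1 = 0.0111193092
R = 0.8849702801 + 0.0111193092 = 0.8960895893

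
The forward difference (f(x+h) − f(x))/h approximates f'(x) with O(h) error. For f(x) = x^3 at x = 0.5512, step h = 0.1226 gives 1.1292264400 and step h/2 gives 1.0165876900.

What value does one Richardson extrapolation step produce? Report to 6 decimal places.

Error is O(h^1); halving h shrinks it by 2^1 = 2.
Weighted: 2.0331753800 − 1.1292264400 = 0.9039489400
R = 0.9039489400/1 = 0.9039489400

0.903949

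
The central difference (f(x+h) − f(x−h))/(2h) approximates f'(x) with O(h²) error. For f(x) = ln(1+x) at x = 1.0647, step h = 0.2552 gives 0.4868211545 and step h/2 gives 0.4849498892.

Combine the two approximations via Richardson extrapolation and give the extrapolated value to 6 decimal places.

The method has order 2: 2^2 = 4.
Weighted: 1.9397995568 − 0.4868211545 = 1.4529784023
R = 1.4529784023/3 = 0.4843261341
Shift from A(h/2): −0.0006237551.

0.484326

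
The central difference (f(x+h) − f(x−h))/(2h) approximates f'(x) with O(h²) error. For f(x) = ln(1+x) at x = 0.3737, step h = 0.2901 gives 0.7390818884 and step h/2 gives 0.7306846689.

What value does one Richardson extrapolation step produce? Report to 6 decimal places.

0.727886

The method has order 2: 2^2 = 4.
2^2·A(h/2) = 2.9227386756; minus A(h) gives 2.1836567872.
Divide by 2^2 − 1 = 3.
Result: 0.7278855957
Shift from A(h/2): −0.0027990732.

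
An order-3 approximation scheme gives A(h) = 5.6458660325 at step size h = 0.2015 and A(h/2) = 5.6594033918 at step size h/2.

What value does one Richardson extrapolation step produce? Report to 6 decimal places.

The method has order 3: 2^3 = 8.
Difference of the inputs: 5.6594033918 − 5.6458660325 = 0.0135373593
Correction (A(h/2) − A(h))/(8 − 1) = 0.0135373593/7 = 0.0019339085
R = A(h/2) + (A(h/2) − A(h))/7 = 5.6594033918 + 0.0019339085 = 5.6613373003

5.661337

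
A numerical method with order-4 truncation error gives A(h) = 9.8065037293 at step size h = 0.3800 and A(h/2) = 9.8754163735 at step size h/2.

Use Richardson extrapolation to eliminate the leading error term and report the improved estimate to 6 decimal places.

9.880011

The method has order 4: 2^4 = 16.
A(h/2) − A(h) = 9.8754163735 − 9.8065037293 = 0.0689126442
Divide by 2^4 − 1 = 15: 0.0689126442/15 = 0.0045941763
R = 9.8754163735 + 0.0045941763 = 9.8800105498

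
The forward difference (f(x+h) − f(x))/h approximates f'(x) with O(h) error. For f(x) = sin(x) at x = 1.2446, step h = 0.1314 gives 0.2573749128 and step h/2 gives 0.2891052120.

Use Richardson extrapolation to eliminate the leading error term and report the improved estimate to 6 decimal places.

Error is O(h^1); halving h shrinks it by 2^1 = 2.
Top: 2(0.2891052120) − (0.2573749128) = 0.3208355112
Divide by 2^1 − 1 = 1.
Result: 0.3208355112
Correction |R − A(h/2)| = 3.173e-02; gap |A(h/2) − A(h)| = 3.173e-02.

0.320836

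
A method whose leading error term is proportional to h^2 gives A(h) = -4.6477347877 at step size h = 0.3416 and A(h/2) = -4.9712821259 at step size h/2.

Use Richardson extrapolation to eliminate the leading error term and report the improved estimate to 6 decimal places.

Order 2 gives 2^r = 4 and 2^r − 1 = 3.
Top: 4(-4.9712821259) − (-4.6477347877) = -15.2373937159
(4×(-4.9712821259) − (-4.6477347877))/(4 − 1) = -5.0791312386
Gap between inputs: 3.235e-01; correction applied: −0.1078491127.

-5.079131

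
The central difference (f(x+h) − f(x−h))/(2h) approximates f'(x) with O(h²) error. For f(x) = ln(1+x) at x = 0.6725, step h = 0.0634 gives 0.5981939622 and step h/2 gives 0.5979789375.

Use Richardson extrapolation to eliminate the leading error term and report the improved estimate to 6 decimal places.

0.597907

r = 2: numerator weight 4, denominator 3.
4 × 0.5979789375 − 0.5981939622 = 1.7937217878
(4 × 0.5979789375 − 0.5981939622)/(4 − 1) = 0.5979072626
Shift from A(h/2): −0.0000716749.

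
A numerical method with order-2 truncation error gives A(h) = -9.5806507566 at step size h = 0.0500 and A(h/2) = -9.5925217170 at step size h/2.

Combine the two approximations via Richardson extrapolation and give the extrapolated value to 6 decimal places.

-9.596479

With r = 2 the leading error scales as h^2, so the weight is 2^2 = 4.
Top: 4(-9.5925217170) − (-9.5806507566) = -28.7894361114
Divide by 2^2 − 1 = 3.
(-28.7894361114) ÷ 3 = -9.5964787038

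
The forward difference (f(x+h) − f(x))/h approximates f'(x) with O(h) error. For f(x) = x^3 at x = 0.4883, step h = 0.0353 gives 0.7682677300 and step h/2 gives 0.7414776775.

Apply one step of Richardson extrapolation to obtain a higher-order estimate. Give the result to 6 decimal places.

0.714688

r = 1: numerator weight 2, denominator 1.
2×0.7414776775 = 1.4829553550; 1.4829553550 − 0.7682677300 = 0.7146876250
Divide by 2^1 − 1 = 1.
Result: 0.7146876250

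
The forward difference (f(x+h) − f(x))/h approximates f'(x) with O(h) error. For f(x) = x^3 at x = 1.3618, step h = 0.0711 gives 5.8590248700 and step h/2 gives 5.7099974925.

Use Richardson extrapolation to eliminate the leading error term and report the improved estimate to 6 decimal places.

r = 1, so 2^r = 2.
2^1·A(h/2) = 11.4199949850; minus A(h) gives 5.5609701150.
R = 5.5609701150/1 = 5.5609701150
Correction |R − A(h/2)| = 1.490e-01; gap |A(h/2) − A(h)| = 1.490e-01.

5.560970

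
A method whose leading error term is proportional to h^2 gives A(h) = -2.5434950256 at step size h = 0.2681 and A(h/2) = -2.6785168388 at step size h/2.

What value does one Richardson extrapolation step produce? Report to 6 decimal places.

Order 2 gives 2^r = 4 and 2^r − 1 = 3.
4 × (-2.6785168388) = -10.7140673552; (-10.7140673552) − (-2.5434950256) = -8.1705723296
Divide by 2^2 − 1 = 3.
(-8.1705723296) ÷ 3 = -2.7235241099

-2.723524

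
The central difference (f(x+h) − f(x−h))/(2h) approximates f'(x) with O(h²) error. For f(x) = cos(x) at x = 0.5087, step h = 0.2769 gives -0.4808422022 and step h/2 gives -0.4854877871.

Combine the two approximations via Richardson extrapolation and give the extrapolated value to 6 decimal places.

-0.487036

r = 2, so 2^r = 4.
A(h/2) − A(h) = -0.4854877871 − (-0.4808422022) = -0.0046455849
Divide by 2^2 − 1 = 3: (-0.0046455849)/3 = -0.0015485283
R = -0.4854877871 − 0.0015485283 = -0.4870363154
Shift from A(h/2): −0.0015485283.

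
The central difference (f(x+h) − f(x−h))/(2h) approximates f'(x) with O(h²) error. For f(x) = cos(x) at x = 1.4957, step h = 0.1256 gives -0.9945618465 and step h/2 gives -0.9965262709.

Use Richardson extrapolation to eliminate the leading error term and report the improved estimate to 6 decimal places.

r = 2, so 2^r = 4.
4*(-0.9965262709) = -3.9861050836; (-3.9861050836) − (-0.9945618465) = -2.9915432371
Extrapolated: (-2.9915432371) / 3 = -0.9971810790

-0.997181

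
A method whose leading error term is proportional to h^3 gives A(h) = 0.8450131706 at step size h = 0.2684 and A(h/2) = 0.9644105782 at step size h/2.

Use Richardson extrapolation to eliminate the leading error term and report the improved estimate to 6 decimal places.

0.981467

Error is O(h^3); halving h shrinks it by 2^3 = 8.
2^3×A(h/2) = 7.7152846256; minus A(h) gives 6.8702714550.
6.8702714550 ÷ 7 = 0.9814673507
Shift from A(h/2): +0.0170567725.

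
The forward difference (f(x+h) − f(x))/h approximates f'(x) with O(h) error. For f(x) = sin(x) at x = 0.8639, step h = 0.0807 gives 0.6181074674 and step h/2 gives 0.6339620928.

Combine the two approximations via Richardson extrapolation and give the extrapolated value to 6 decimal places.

0.649817

Method order is 1; weight 2^1 = 2.
Difference of the inputs: 0.6339620928 − 0.6181074674 = 0.0158546254
Correction (A(h/2) − A(h))/(2 − 1) = 0.0158546254/1 = 0.0158546254
R = 0.6339620928 + 0.0158546254 = 0.6498167182
Gap between inputs: 1.585e-02; correction applied: +0.0158546254.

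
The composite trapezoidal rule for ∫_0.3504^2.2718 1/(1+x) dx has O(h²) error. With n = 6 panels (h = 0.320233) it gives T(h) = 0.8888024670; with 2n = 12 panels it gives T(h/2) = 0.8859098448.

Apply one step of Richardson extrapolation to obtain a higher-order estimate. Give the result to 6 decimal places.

The method has order 2: 2^2 = 4.
Weighted: 3.5436393792 − 0.8888024670 = 2.6548369122
Extrapolated: 2.6548369122 / 3 = 0.8849456374
Correction |R − A(h/2)| = 9.642e-04; gap |A(h/2) − A(h)| = 2.893e-03.

0.884946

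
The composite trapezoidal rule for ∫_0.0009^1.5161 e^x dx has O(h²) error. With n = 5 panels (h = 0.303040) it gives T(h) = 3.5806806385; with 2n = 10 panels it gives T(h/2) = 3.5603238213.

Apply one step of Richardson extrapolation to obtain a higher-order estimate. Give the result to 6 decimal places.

The method has order 2: 2^2 = 4.
4*3.5603238213 = 14.2412952852; 14.2412952852 − 3.5806806385 = 10.6606146467
10.6606146467 ÷ 3 = 3.5535382156
Shift from A(h/2): −0.0067856057.

3.553538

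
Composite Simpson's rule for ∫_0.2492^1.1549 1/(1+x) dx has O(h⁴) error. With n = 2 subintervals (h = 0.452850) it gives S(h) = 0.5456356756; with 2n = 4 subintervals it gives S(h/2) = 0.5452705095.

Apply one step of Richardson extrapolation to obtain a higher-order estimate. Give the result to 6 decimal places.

0.545246

r = 4: numerator weight 16, denominator 15.
Weighted: 8.7243281520 − 0.5456356756 = 8.1786924764
Extrapolated: 8.1786924764 / 15 = 0.5452461651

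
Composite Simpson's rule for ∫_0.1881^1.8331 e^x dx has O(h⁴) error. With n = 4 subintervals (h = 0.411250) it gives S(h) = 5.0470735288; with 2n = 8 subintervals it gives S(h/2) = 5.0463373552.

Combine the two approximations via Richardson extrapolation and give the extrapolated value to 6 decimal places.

Error is O(h^4); halving h shrinks it by 2^4 = 16.
2^4 × A(h/2) = 80.7413976832; minus A(h) gives 75.6943241544.
Extrapolated: 75.6943241544 / 15 = 5.0462882770
Gap between inputs: 7.362e-04; correction applied: −0.0000490782.

5.046288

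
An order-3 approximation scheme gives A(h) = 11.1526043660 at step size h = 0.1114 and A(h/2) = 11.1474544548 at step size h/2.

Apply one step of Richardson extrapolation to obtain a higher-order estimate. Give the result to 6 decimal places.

11.146719

Method order is 3; weight 2^3 = 8.
Difference of the inputs: 11.1474544548 − 11.1526043660 = -0.0051499112
Divide by 2^3 − 1 = 7: (-0.0051499112)/7 = -0.0007357016
R = 11.1474544548 − 0.0007357016 = 11.1467187532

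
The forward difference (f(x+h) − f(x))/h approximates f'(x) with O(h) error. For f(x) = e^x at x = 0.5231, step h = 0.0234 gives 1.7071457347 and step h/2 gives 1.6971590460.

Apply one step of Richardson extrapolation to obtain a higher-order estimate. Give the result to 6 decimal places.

Order 1 gives 2^r = 2 and 2^r − 1 = 1.
2^1×A(h/2) = 3.3943180920; minus A(h) gives 1.6871723573.
Denominator 2 − 1 = 1.
(2×1.6971590460 − 1.7071457347)/(2 − 1) = 1.6871723573

1.687172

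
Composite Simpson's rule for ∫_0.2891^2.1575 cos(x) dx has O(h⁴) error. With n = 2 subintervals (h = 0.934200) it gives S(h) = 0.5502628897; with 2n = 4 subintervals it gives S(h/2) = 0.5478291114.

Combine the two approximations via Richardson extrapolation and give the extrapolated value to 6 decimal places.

Order 4 gives 2^r = 16 and 2^r − 1 = 15.
2^4 × A(h/2) = 8.7652657824; minus A(h) gives 8.2150028927.
8.2150028927 ÷ 15 = 0.5476668595

0.547667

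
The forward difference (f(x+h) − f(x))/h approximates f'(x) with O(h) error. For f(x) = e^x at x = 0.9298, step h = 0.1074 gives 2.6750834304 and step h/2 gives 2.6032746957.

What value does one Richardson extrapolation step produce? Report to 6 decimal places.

r = 1, so 2^r = 2.
Top: 2(2.6032746957) − (2.6750834304) = 2.5314659610
R = 2.5314659610/1 = 2.5314659610
Shift from A(h/2): −0.0718087347.

2.531466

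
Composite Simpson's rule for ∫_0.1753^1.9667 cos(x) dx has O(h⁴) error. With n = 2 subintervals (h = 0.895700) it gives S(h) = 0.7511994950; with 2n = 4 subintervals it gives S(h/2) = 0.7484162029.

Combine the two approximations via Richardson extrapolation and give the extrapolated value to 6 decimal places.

Order 4 gives 2^r = 16 and 2^r − 1 = 15.
2^4*A(h/2) = 11.9746592464; minus A(h) gives 11.2234597514.
Extrapolated: 11.2234597514 / 15 = 0.7482306501
Shift from A(h/2): −0.0001855528.

0.748231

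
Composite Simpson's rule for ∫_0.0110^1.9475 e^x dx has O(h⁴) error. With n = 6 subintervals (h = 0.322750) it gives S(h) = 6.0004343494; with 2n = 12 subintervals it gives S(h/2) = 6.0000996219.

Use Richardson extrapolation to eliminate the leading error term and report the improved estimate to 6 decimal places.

6.000077

r = 4, so 2^r = 16.
2^4×A(h/2) = 96.0015939504; minus A(h) gives 90.0011596010.
Extrapolated: 90.0011596010 / 15 = 6.0000773067
Shift from A(h/2): −0.0000223152.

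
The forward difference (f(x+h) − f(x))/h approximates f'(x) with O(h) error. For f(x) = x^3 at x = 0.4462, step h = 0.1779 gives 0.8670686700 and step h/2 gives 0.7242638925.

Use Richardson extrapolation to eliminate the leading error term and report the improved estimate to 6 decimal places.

0.581459

Method order is 1; weight 2^1 = 2.
Numerator 2·A(h/2) − A(h) = 2·0.7242638925 − 0.8670686700 = 0.5814591150
Divide by 2^1 − 1 = 1.
Extrapolated: 0.5814591150 / 1 = 0.5814591150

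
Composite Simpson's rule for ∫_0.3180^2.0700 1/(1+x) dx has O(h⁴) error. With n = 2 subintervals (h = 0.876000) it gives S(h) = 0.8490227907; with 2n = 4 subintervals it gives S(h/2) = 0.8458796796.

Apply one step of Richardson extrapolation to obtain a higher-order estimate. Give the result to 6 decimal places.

0.845670

r = 4, so 2^r = 16.
16×0.8458796796 = 13.5340748736; 13.5340748736 − 0.8490227907 = 12.6850520829
Divide by 2^4 − 1 = 15.
R = 12.6850520829/15 = 0.8456701389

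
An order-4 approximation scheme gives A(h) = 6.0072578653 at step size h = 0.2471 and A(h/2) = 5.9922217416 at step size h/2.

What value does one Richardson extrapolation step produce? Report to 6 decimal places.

5.991219

r = 4, so 2^r = 16.
Numerator 16·A(h/2) − A(h) = 16·5.9922217416 − 6.0072578653 = 89.8682900003
89.8682900003 ÷ 15 = 5.9912193334
Correction |R − A(h/2)| = 1.002e-03; gap |A(h/2) − A(h)| = 1.504e-02.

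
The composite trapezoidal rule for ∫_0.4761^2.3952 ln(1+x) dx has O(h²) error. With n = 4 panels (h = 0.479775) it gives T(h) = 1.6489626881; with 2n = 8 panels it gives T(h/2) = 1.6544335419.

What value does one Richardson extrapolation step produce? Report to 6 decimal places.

1.656257

With r = 2 the leading error scales as h^2, so the weight is 2^2 = 4.
2^2 × A(h/2) = 6.6177341676; minus A(h) gives 4.9687714795.
Denominator 4 − 1 = 3.
Result: 1.6562571598
Correction |R − A(h/2)| = 1.824e-03; gap |A(h/2) − A(h)| = 5.471e-03.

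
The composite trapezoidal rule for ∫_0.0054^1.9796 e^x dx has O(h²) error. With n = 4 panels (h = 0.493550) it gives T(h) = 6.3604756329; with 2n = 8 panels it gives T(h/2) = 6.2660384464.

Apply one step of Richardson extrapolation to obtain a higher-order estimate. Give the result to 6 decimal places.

6.234559

With r = 2 the leading error scales as h^2, so the weight is 2^2 = 4.
Difference of the inputs: 6.2660384464 − 6.3604756329 = -0.0944371865
Divide by 2^2 − 1 = 3: (-0.0944371865)/3 = -0.0314790622
R = 6.2660384464 − 0.0314790622 = 6.2345593842
Gap between inputs: 9.444e-02; correction applied: −0.0314790622.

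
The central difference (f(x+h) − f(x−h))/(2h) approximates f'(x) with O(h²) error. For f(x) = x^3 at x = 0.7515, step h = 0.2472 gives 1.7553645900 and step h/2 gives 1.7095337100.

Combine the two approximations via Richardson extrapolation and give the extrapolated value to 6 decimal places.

r = 2: numerator weight 4, denominator 3.
Weighted: 6.8381348400 − 1.7553645900 = 5.0827702500
Divide by 2^2 − 1 = 3.
So the Richardson estimate is 1.6942567500.

1.694257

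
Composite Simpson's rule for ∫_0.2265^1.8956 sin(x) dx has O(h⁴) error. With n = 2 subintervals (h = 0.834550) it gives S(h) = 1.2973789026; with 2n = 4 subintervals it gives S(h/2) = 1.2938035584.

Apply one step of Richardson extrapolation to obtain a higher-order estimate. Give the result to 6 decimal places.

With r = 4 the leading error scales as h^4, so the weight is 2^4 = 16.
Top: 16(1.2938035584) − (1.2973789026) = 19.4034780318
Extrapolated: 19.4034780318 / 15 = 1.2935652021

1.293565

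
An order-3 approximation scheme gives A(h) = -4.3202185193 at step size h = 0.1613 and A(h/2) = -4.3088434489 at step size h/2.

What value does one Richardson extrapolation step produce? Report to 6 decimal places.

-4.307218

r = 3, so 2^r = 8.
8*(-4.3088434489) = -34.4707475912; subtract (-4.3202185193) → -30.1505290719
Extrapolated: (-30.1505290719) / 7 = -4.3072184388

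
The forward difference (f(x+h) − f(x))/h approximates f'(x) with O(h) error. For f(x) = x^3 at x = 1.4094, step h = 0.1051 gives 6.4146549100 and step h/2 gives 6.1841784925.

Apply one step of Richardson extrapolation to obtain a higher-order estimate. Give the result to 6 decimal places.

Order 1 gives 2^r = 2 and 2^r − 1 = 1.
Top: 2(6.1841784925) − (6.4146549100) = 5.9537020750
Extrapolated: 5.9537020750 / 1 = 5.9537020750
Shift from A(h/2): −0.2304764175.

5.953702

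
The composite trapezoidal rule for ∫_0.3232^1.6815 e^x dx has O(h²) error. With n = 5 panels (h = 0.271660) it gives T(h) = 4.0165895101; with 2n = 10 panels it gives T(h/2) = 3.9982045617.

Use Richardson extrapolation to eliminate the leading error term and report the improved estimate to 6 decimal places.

3.992076

Method order is 2; weight 2^2 = 4.
Difference of the inputs: 3.9982045617 − 4.0165895101 = -0.0183849484
Divide by 2^2 − 1 = 3: (-0.0183849484)/3 = -0.0061283161
R = 3.9982045617 − 0.0061283161 = 3.9920762456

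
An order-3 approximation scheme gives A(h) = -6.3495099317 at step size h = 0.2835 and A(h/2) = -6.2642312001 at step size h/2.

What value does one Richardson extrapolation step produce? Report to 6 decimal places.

-6.252049

r = 3: numerator weight 8, denominator 7.
8×(-6.2642312001) = -50.1138496008; subtract (-6.3495099317) → -43.7643396691
Denominator 8 − 1 = 7.
Extrapolated: (-43.7643396691) / 7 = -6.2520485242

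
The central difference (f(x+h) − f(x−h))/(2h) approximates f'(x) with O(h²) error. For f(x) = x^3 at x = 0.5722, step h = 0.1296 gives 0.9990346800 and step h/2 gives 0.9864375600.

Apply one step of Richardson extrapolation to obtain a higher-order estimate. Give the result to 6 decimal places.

0.982239

r = 2: numerator weight 4, denominator 3.
Difference of the inputs: 0.9864375600 − 0.9990346800 = -0.0125971200
Divide by 2^2 − 1 = 3: (-0.0125971200)/3 = -0.0041990400
R = A(h/2) + (A(h/2) − A(h))/3 = 0.9864375600 − 0.0041990400 = 0.9822385200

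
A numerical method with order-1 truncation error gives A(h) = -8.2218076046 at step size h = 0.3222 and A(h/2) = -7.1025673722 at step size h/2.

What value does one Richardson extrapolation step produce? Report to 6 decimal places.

-5.983327

Leading term ∝ h^1; use weight 2 = 2^1.
Top: 2(-7.1025673722) − (-8.2218076046) = -5.9833271398
Denominator 2 − 1 = 1.
Result: -5.9833271398
Correction |R − A(h/2)| = 1.119e+00; gap |A(h/2) − A(h)| = 1.119e+00.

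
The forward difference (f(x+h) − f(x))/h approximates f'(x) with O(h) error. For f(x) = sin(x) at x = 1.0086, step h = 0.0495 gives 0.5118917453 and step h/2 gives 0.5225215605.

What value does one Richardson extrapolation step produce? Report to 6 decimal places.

0.533151

Leading term ∝ h^1; use weight 2 = 2^1.
2·0.5225215605 = 1.0450431210; 1.0450431210 − 0.5118917453 = 0.5331513757
R = 0.5331513757/1 = 0.5331513757
Correction |R − A(h/2)| = 1.063e-02; gap |A(h/2) − A(h)| = 1.063e-02.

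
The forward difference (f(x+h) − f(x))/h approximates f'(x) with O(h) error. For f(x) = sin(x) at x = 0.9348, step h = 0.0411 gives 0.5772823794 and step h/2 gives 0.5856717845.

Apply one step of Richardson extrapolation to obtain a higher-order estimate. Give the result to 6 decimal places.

Leading term ∝ h^1; use weight 2 = 2^1.
Numerator 2 × A(h/2) − A(h) = 2 × 0.5856717845 − 0.5772823794 = 0.5940611896
Extrapolated: 0.5940611896 / 1 = 0.5940611896

0.594061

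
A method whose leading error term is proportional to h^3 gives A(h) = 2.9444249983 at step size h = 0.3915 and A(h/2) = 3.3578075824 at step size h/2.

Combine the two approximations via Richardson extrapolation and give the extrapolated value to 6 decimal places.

r = 3, so 2^r = 8.
8×3.3578075824 = 26.8624606592; subtract 2.9444249983 → 23.9180356609
Extrapolated: 23.9180356609 / 7 = 3.4168622373

3.416862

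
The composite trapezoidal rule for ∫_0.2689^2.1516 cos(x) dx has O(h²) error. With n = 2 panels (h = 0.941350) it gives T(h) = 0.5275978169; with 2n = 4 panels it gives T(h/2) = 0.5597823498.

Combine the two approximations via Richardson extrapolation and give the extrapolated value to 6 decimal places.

0.570511

The method has order 2: 2^2 = 4.
Numerator 4 × A(h/2) − A(h) = 4 × 0.5597823498 − 0.5275978169 = 1.7115315823
Divide by 2^2 − 1 = 3.
(4 × 0.5597823498 − 0.5275978169)/(4 − 1) = 0.5705105274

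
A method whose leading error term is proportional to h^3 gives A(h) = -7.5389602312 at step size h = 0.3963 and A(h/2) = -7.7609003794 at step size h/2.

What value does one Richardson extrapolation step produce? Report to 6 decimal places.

-7.792606

The method has order 3: 2^3 = 8.
Top: 8(-7.7609003794) − (-7.5389602312) = -54.5482428040
R = (-54.5482428040)/7 = -7.7926061149
Gap between inputs: 2.219e-01; correction applied: −0.0317057355.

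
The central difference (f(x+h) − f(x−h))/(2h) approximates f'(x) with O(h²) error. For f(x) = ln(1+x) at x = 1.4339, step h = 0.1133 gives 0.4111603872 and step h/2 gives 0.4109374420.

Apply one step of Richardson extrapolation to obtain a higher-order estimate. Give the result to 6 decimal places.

r = 2, so 2^r = 4.
Weighted: 1.6437497680 − 0.4111603872 = 1.2325893808
(4*0.4109374420 − 0.4111603872)/(4 − 1) = 0.4108631269

0.410863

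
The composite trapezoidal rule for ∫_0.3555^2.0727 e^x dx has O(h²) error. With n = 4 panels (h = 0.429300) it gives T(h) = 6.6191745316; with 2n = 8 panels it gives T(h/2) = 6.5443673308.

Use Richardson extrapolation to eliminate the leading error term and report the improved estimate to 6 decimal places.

6.519432

r = 2, so 2^r = 4.
2^2*A(h/2) = 26.1774693232; minus A(h) gives 19.5582947916.
Divide by 2^2 − 1 = 3.
Extrapolated: 19.5582947916 / 3 = 6.5194315972
Gap between inputs: 7.481e-02; correction applied: −0.0249357336.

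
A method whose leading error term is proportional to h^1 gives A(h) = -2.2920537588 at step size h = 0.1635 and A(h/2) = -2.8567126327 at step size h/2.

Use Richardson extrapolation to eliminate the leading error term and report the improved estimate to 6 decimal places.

-3.421372

With r = 1 the leading error scales as h^1, so the weight is 2^1 = 2.
2*(-2.8567126327) − (-2.2920537588) = -3.4213715066
Denominator 2 − 1 = 1.
(2*(-2.8567126327) − (-2.2920537588))/(2 − 1) = -3.4213715066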